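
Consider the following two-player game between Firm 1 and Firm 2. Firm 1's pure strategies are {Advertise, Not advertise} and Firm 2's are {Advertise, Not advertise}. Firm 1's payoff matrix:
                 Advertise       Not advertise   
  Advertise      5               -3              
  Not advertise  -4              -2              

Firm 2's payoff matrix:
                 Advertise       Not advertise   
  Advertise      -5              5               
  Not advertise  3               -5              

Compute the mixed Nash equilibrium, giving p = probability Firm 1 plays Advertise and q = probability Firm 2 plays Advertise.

Firm 2's indifference between Advertise and Not advertise determines Firm 1's mixing probability p:
  Firm 2's expected payoff from Advertise: p·(-5) + (1−p)·3 = -8p + 3
  Firm 2's expected payoff from Not advertise: p·5 + (1−p)·(-5) = 10p - 5
  -8p + 3 = 10p - 5  ⇒  -18p = -8  ⇒  p = 4/9.
For Firm 1 to be willing to mix, Firm 1 must be indifferent between Advertise and Not advertise, which pins down Firm 2's mix.
  Firm 1's expected payoff from Advertise: q·5 + (1−q)·(-3) = 8q - 3
  Firm 1's expected payoff from Not advertise: q·(-4) + (1−q)·(-2) = -2q - 2
  8q - 3 = -2q - 2  ⇒  10q = 1  ⇒  q = 1/10.

p = 4/9, q = 1/10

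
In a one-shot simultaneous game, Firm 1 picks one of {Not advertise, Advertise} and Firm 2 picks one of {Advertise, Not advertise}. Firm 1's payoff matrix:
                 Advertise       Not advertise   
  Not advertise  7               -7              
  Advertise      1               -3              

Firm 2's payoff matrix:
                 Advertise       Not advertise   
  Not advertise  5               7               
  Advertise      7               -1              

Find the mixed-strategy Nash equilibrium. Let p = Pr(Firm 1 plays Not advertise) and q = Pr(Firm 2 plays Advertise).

p = 4/5, q = 2/5

Firm 2's indifference between Advertise and Not advertise determines Firm 1's mixing probability p:
  Firm 2's payoff to Advertise: p·5 + (1−p)·7 = -2p + 7
  Firm 2's payoff to Not advertise: p·7 + (1−p)·(-1) = 8p - 1
  -2p + 7 = 8p - 1  ⇒  -10p = -8  ⇒  p = 4/5.
For Firm 1 to be willing to mix, Firm 1 must be indifferent between Not advertise and Advertise, which pins down Firm 2's mix.
  Firm 1's expected payoff from Not advertise: q·7 + (1−q)·(-7) = 14q - 7
  Firm 1's expected payoff from Advertise: q·1 + (1−q)·(-3) = 4q - 3
  14q - 7 = 4q - 3  ⇒  10q = 4  ⇒  q = 2/5.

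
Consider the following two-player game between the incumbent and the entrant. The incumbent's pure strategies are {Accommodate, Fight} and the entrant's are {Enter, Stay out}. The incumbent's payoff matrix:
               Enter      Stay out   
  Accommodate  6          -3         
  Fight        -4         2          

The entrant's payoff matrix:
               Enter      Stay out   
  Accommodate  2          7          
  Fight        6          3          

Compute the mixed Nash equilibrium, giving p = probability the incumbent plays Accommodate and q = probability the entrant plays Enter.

For the entrant to be willing to mix, the entrant must be indifferent between Enter and Stay out, which pins down the incumbent's mix.
  the entrant's payoff from Enter: p·2 + (1−p)·6 = -4p + 6
  the entrant's payoff from Stay out: p·7 + (1−p)·3 = 4p + 3
  -4p + 6 = 4p + 3  ⇒  -8p = -3  ⇒  p = 3/8.
For the incumbent to be willing to mix, the incumbent must be indifferent between Accommodate and Fight, which pins down the entrant's mix.
  the incumbent's payoff to Accommodate: q·6 + (1−q)·(-3) = 9q - 3
  the incumbent's payoff to Fight: q·(-4) + (1−q)·2 = -6q + 2
  9q - 3 = -6q + 2  ⇒  15q = 5  ⇒  q = 1/3.

p = 3/8, q = 1/3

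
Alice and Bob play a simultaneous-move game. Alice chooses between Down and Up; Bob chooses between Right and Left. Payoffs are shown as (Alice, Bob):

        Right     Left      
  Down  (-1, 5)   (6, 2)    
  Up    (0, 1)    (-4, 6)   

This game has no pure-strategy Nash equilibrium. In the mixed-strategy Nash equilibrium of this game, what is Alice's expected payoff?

-4/11

Set Alice's expected payoff from Down equal to that from Up:
  Alice's payoff from Down: q·(-1) + (1−q)·6 = -7q + 6
  Alice's payoff from Up: q·0 + (1−q)·(-4) = 4q - 4
  -7q + 6 = 4q - 4  ⇒  -11q = -10  ⇒  q = 10/11.
At equilibrium Alice is indifferent across rows, so Alice's payoff equals the payoff from Down: (10/11)·(-1) + (1/11)·6 = -4/11.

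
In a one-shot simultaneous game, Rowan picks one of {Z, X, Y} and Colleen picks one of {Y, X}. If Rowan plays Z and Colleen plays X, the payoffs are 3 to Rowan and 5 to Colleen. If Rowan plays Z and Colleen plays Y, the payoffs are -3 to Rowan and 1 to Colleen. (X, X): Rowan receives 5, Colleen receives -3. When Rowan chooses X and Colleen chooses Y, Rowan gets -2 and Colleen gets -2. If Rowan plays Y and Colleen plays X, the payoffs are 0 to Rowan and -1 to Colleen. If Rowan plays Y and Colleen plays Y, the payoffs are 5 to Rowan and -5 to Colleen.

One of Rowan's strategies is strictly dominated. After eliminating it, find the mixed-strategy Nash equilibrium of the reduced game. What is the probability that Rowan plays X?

p = 4/5

Rowan's strategy Z is strictly dominated by X: -2 > -3 and 5 > 3. Eliminate Z.
Colleen's indifference between Y and X determines Rowan's mixing probability p:
  Colleen's expected payoff from Y: p·(-2) + (1−p)·(-5) = 3p - 5
  Colleen's expected payoff from X: p·(-3) + (1−p)·(-1) = -2p - 1
  3p - 5 = -2p - 1  ⇒  5p = 4  ⇒  p = 4/5.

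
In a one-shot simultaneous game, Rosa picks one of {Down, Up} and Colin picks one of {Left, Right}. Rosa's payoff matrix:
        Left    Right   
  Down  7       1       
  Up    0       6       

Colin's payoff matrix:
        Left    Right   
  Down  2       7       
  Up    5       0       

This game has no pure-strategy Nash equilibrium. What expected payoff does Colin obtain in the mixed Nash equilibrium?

7/2

For Colin to be willing to mix, Colin must be indifferent between Left and Right, which pins down Rosa's mix.
  Colin's payoff from Left: p·2 + (1−p)·5 = -3p + 5
  Colin's payoff from Right: p·7 + (1−p)·0 = 7p
  -3p + 5 = 7p  ⇒  -10p = -5  ⇒  p = 1/2.
At equilibrium Colin is indifferent across columns, so Colin's payoff equals the payoff from Left: (1/2)·2 + (1/2)·5 = 7/2.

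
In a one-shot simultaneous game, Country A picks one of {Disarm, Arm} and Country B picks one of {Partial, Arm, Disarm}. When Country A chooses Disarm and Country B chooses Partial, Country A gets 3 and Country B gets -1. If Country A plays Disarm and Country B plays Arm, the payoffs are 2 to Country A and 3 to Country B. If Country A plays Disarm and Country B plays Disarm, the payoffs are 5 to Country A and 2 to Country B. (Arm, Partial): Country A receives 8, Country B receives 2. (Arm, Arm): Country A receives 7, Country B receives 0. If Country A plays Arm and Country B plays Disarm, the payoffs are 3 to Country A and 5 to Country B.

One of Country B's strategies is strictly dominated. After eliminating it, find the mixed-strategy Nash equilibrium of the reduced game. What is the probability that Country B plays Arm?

Country B's strategy Partial is strictly dominated by Disarm: 2 > -1 and 5 > 2. Eliminate Partial.
Set Country A's expected payoff from Disarm equal to that from Arm:
  Country A's expected payoff from Disarm: q·2 + (1−q)·5 = -3q + 5
  Country A's expected payoff from Arm: q·7 + (1−q)·3 = 4q + 3
  -3q + 5 = 4q + 3  ⇒  -7q = -2  ⇒  q = 2/7.

q = 2/7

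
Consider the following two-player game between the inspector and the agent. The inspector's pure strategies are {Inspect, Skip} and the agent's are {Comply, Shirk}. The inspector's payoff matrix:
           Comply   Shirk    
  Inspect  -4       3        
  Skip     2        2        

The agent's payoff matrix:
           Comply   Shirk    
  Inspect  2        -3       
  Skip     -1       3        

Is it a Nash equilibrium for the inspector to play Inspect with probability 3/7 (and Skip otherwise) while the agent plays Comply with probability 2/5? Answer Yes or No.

No

Given the inspector's mix p = 3/7, the agent's payoff from Comply is 2/7 but from Shirk is 3/7. The agent strictly prefers Shirk, so the agent would not mix.
So the proposed profile is not a Nash equilibrium.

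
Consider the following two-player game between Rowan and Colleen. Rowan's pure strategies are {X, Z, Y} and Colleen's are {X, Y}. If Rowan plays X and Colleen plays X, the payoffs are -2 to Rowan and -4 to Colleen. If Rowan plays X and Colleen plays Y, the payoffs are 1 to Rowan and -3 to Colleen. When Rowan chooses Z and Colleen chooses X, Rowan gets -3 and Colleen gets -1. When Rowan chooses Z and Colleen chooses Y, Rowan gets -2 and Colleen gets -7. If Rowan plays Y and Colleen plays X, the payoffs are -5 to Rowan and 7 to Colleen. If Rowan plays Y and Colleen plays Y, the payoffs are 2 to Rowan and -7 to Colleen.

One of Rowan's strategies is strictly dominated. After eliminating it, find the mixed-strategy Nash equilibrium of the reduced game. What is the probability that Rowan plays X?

Rowan's strategy Z is strictly dominated by X: -2 > -3 and 1 > -2. Eliminate Z.
In a mixed equilibrium Colleen is indifferent between X and Y; this condition fixes p.
  Colleen's expected payoff from X: p·(-4) + (1−p)·7 = -11p + 7
  Colleen's expected payoff from Y: p·(-3) + (1−p)·(-7) = 4p - 7
  -11p + 7 = 4p - 7  ⇒  -15p = -14  ⇒  p = 14/15.

p = 14/15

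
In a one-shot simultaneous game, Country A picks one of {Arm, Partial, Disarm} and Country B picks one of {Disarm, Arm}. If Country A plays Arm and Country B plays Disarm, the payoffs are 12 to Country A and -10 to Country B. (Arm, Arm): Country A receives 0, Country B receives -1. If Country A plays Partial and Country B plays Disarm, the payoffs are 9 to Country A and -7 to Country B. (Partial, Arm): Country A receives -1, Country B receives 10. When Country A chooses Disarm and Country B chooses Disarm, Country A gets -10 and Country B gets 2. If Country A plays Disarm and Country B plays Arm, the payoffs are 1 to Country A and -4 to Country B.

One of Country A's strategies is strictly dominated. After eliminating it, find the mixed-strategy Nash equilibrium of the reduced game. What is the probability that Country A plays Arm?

p = 2/5

Country A's strategy Partial is strictly dominated by Arm: 12 > 9 and 0 > -1. Eliminate Partial.
Set Country B's expected payoff from Disarm equal to that from Arm:
  Country B's payoff from Disarm: p·(-10) + (1−p)·2 = -12p + 2
  Country B's payoff from Arm: p·(-1) + (1−p)·(-4) = 3p - 4
  -12p + 2 = 3p - 4  ⇒  -15p = -6  ⇒  p = 2/5.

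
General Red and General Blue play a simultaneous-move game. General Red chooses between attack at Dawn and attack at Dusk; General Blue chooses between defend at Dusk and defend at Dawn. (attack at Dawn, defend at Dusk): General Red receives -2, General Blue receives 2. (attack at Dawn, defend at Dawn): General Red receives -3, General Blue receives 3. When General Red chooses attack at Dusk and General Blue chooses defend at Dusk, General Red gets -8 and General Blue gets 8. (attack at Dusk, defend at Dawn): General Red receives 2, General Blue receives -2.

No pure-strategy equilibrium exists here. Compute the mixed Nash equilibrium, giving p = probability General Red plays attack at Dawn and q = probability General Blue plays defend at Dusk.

Set General Blue's expected payoff from defend at Dusk equal to that from defend at Dawn:
  General Blue's expected payoff from defend at Dusk: p·2 + (1−p)·8 = -6p + 8
  General Blue's expected payoff from defend at Dawn: p·3 + (1−p)·(-2) = 5p - 2
  -6p + 8 = 5p - 2  ⇒  -11p = -10  ⇒  p = 10/11.
For General Red to be willing to mix, General Red must be indifferent between attack at Dawn and attack at Dusk, which pins down General Blue's mix.
  General Red's expected payoff from attack at Dawn: q·(-2) + (1−q)·(-3) = q - 3
  General Red's expected payoff from attack at Dusk: q·(-8) + (1−q)·2 = -10q + 2
  q - 3 = -10q + 2  ⇒  11q = 5  ⇒  q = 5/11.

p = 10/11, q = 5/11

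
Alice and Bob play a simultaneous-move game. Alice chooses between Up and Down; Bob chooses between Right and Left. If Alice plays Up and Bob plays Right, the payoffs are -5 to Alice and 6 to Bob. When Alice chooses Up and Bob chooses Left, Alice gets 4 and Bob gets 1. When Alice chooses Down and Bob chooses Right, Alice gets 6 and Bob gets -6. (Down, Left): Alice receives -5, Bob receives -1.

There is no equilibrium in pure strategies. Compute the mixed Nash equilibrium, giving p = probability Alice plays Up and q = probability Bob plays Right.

Alice's mix must leave Bob indifferent between Right and Left.
  Bob's expected payoff from Right: p·6 + (1−p)·(-6) = 12p - 6
  Bob's expected payoff from Left: p·1 + (1−p)·(-1) = 2p - 1
  12p - 6 = 2p - 1  ⇒  10p = 5  ⇒  p = 1/2.
Bob's mix must leave Alice indifferent between Up and Down.
  Alice's payoff from Up: q·(-5) + (1−q)·4 = -9q + 4
  Alice's payoff from Down: q·6 + (1−q)·(-5) = 11q - 5
  -9q + 4 = 11q - 5  ⇒  -20q = -9  ⇒  q = 9/20.

p = 1/2, q = 9/20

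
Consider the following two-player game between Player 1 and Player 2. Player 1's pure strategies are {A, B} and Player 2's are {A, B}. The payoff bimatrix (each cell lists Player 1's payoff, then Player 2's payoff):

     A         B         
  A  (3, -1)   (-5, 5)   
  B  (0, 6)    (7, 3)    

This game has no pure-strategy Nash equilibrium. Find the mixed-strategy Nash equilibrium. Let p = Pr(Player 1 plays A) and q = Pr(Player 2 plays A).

In a mixed equilibrium Player 2 is indifferent between A and B; this condition fixes p.
  Player 2's payoff to A: p·(-1) + (1−p)·6 = -7p + 6
  Player 2's payoff to B: p·5 + (1−p)·3 = 2p + 3
  -7p + 6 = 2p + 3  ⇒  -9p = -3  ⇒  p = 1/3.
Player 2's mix must leave Player 1 indifferent between A and B.
  Player 1's payoff to A: q·3 + (1−q)·(-5) = 8q - 5
  Player 1's payoff to B: q·0 + (1−q)·7 = -7q + 7
  8q - 5 = -7q + 7  ⇒  15q = 12  ⇒  q = 4/5.

p = 1/3, q = 4/5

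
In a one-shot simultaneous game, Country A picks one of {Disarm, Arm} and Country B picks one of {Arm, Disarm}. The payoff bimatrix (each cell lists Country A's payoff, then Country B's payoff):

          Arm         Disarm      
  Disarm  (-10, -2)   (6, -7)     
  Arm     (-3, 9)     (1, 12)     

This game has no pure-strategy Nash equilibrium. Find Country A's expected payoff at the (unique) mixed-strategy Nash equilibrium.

-2/3

Country B's mix must leave Country A indifferent between Disarm and Arm.
  Country A's payoff to Disarm: q·(-10) + (1−q)·6 = -16q + 6
  Country A's payoff to Arm: q·(-3) + (1−q)·1 = -4q + 1
  -16q + 6 = -4q + 1  ⇒  -12q = -5  ⇒  q = 5/12.
At equilibrium Country A is indifferent across rows, so Country A's payoff equals the payoff from Disarm: (5/12)·(-10) + (7/12)·6 = -2/3.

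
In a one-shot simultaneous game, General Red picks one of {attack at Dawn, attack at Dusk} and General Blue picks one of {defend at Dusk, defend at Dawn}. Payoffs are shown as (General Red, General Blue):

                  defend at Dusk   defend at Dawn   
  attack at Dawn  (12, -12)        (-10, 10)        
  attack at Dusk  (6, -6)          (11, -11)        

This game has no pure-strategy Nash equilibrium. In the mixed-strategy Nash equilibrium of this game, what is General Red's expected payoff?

64/9

For General Red to be willing to mix, General Red must be indifferent between attack at Dawn and attack at Dusk, which pins down General Blue's mix.
  General Red's payoff from attack at Dawn: q·12 + (1−q)·(-10) = 22q - 10
  General Red's payoff from attack at Dusk: q·6 + (1−q)·11 = -5q + 11
  22q - 10 = -5q + 11  ⇒  27q = 21  ⇒  q = 7/9.
At equilibrium General Red is indifferent across rows, so General Red's payoff equals the payoff from attack at Dawn: (7/9)·12 + (2/9)·(-10) = 64/9.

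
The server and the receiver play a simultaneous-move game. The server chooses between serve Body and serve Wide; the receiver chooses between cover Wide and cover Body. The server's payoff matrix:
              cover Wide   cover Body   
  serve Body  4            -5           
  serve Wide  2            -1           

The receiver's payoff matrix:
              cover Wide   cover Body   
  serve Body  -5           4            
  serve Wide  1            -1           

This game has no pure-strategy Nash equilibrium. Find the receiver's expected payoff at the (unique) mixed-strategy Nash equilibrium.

The receiver's indifference between cover Wide and cover Body determines the server's mixing probability p:
  the receiver's payoff from cover Wide: p·(-5) + (1−p)·1 = -6p + 1
  the receiver's payoff from cover Body: p·4 + (1−p)·(-1) = 5p - 1
  -6p + 1 = 5p - 1  ⇒  -11p = -2  ⇒  p = 2/11.
At equilibrium the receiver is indifferent across columns, so the receiver's payoff equals the payoff from cover Wide: (2/11)·(-5) + (9/11)·1 = -1/11.

-1/11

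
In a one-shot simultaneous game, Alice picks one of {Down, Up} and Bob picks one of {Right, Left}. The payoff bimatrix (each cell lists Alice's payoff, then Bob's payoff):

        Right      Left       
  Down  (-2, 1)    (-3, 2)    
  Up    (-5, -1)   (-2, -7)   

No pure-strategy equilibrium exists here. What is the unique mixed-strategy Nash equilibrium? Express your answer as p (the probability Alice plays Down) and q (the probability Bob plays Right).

Set Bob's expected payoff from Right equal to that from Left:
  Bob's payoff to Right: p·1 + (1−p)·(-1) = 2p - 1
  Bob's payoff to Left: p·2 + (1−p)·(-7) = 9p - 7
  2p - 1 = 9p - 7  ⇒  -7p = -6  ⇒  p = 6/7.
Bob's mix must leave Alice indifferent between Down and Up.
  Alice's payoff from Down: q·(-2) + (1−q)·(-3) = q - 3
  Alice's payoff from Up: q·(-5) + (1−q)·(-2) = -3q - 2
  q - 3 = -3q - 2  ⇒  4q = 1  ⇒  q = 1/4.

p = 6/7, q = 1/4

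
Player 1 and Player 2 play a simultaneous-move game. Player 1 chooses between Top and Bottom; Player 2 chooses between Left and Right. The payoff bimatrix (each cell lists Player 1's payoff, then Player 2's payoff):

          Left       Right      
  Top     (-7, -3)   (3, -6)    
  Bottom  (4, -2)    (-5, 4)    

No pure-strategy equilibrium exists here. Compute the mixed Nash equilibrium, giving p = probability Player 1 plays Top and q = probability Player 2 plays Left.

For Player 2 to be willing to mix, Player 2 must be indifferent between Left and Right, which pins down Player 1's mix.
  Player 2's payoff to Left: p·(-3) + (1−p)·(-2) = -p - 2
  Player 2's payoff to Right: p·(-6) + (1−p)·4 = -10p + 4
  -p - 2 = -10p + 4  ⇒  9p = 6  ⇒  p = 2/3.
Player 1's indifference between Top and Bottom determines Player 2's mixing probability q:
  Player 1's expected payoff from Top: q·(-7) + (1−q)·3 = -10q + 3
  Player 1's expected payoff from Bottom: q·4 + (1−q)·(-5) = 9q - 5
  -10q + 3 = 9q - 5  ⇒  -19q = -8  ⇒  q = 8/19.

p = 2/3, q = 8/19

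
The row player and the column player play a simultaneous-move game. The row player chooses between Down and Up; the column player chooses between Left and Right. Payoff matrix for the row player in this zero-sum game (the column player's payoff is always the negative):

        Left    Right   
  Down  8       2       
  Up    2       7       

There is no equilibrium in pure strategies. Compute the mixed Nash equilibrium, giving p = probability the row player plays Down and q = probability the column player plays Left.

The row player's mix must leave the column player indifferent between Left and Right.
  the column player's payoff to Left: p·(-8) + (1−p)·(-2) = -6p - 2
  the column player's payoff to Right: p·(-2) + (1−p)·(-7) = 5p - 7
  -6p - 2 = 5p - 7  ⇒  -11p = -5  ⇒  p = 5/11.
The row player's indifference between Down and Up determines the column player's mixing probability q:
  the row player's expected payoff from Down: q·8 + (1−q)·2 = 6q + 2
  the row player's expected payoff from Up: q·2 + (1−q)·7 = -5q + 7
  6q + 2 = -5q + 7  ⇒  11q = 5  ⇒  q = 5/11.

p = 5/11, q = 5/11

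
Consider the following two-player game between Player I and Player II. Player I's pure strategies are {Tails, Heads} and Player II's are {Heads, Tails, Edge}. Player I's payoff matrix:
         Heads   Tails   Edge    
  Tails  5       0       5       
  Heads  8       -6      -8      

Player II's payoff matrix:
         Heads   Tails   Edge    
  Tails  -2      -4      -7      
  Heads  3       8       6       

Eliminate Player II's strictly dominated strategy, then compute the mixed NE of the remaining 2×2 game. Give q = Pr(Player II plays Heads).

Player II's strategy Edge is strictly dominated by Tails: -4 > -7 and 8 > 6. Eliminate Edge.
Player I's indifference between Tails and Heads determines Player II's mixing probability q:
  Player I's payoff from Tails: q·5 + (1−q)·0 = 5q
  Player I's payoff from Heads: q·8 + (1−q)·(-6) = 14q - 6
  5q = 14q - 6  ⇒  -9q = -6  ⇒  q = 2/3.

q = 2/3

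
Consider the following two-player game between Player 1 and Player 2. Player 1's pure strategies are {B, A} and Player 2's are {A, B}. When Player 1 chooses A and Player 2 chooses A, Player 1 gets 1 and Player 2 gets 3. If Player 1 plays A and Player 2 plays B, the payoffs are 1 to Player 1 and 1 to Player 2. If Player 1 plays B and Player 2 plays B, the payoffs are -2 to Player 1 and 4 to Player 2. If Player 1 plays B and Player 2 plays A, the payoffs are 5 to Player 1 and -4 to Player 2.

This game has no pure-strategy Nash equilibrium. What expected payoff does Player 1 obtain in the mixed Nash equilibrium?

1

Set Player 1's expected payoff from B equal to that from A:
  Player 1's expected payoff from B: q·5 + (1−q)·(-2) = 7q - 2
  Player 1's expected payoff from A: q·1 + (1−q)·1 = 1
  7q - 2 = 1  ⇒  7q = 3  ⇒  q = 3/7.
At equilibrium Player 1 is indifferent across rows, so Player 1's payoff equals the payoff from B: (3/7)·5 + (4/7)·(-2) = 1.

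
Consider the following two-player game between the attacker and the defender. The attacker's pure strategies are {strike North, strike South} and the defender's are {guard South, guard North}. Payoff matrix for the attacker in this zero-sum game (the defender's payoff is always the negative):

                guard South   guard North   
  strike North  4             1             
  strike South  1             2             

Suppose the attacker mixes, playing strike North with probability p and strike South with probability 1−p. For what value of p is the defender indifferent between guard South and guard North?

The attacker's mix must leave the defender indifferent between guard South and guard North.
  the defender's payoff to guard South: p·(-4) + (1−p)·(-1) = -3p - 1
  the defender's payoff to guard North: p·(-1) + (1−p)·(-2) = p - 2
  -3p - 1 = p - 2  ⇒  -4p = -1  ⇒  p = 1/4.

p = 1/4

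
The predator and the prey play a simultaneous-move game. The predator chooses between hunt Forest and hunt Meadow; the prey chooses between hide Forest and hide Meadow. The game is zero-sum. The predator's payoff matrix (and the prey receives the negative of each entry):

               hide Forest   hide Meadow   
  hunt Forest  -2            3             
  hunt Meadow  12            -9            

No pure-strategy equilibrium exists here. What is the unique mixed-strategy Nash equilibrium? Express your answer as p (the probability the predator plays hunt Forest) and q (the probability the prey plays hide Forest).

In a mixed equilibrium the prey is indifferent between hide Forest and hide Meadow; this condition fixes p.
  the prey's expected payoff from hide Forest: p·2 + (1−p)·(-12) = 14p - 12
  the prey's expected payoff from hide Meadow: p·(-3) + (1−p)·9 = -12p + 9
  14p - 12 = -12p + 9  ⇒  26p = 21  ⇒  p = 21/26.
In a mixed equilibrium the predator is indifferent between hunt Forest and hunt Meadow; this condition fixes q.
  the predator's expected payoff from hunt Forest: q·(-2) + (1−q)·3 = -5q + 3
  the predator's expected payoff from hunt Meadow: q·12 + (1−q)·(-9) = 21q - 9
  -5q + 3 = 21q - 9  ⇒  -26q = -12  ⇒  q = 6/13.

p = 21/26, q = 6/13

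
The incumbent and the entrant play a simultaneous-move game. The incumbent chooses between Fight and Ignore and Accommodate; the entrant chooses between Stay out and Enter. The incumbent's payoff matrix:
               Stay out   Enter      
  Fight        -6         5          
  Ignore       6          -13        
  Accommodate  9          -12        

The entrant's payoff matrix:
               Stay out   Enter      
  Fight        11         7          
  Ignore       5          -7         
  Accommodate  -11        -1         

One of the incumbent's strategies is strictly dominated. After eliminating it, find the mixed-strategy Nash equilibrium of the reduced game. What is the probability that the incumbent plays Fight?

p = 5/7

The incumbent's strategy Ignore is strictly dominated by Accommodate: 9 > 6 and -12 > -13. Eliminate Ignore.
In a mixed equilibrium the entrant is indifferent between Stay out and Enter; this condition fixes p.
  the entrant's payoff from Stay out: p·11 + (1−p)·(-11) = 22p - 11
  the entrant's payoff from Enter: p·7 + (1−p)·(-1) = 8p - 1
  22p - 11 = 8p - 1  ⇒  14p = 10  ⇒  p = 5/7.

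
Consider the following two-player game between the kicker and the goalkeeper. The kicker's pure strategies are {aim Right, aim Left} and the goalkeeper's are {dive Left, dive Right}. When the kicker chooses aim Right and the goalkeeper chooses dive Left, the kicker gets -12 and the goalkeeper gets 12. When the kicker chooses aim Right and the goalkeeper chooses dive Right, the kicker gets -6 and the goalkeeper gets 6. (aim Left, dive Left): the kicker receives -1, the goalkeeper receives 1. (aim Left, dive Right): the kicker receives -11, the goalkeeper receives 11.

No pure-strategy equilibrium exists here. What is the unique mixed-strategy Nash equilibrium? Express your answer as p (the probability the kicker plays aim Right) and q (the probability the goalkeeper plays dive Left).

Set the goalkeeper's expected payoff from dive Left equal to that from dive Right:
  the goalkeeper's payoff from dive Left: p·12 + (1−p)·1 = 11p + 1
  the goalkeeper's payoff from dive Right: p·6 + (1−p)·11 = -5p + 11
  11p + 1 = -5p + 11  ⇒  16p = 10  ⇒  p = 5/8.
Set the kicker's expected payoff from aim Right equal to that from aim Left:
  the kicker's expected payoff from aim Right: q·(-12) + (1−q)·(-6) = -6q - 6
  the kicker's expected payoff from aim Left: q·(-1) + (1−q)·(-11) = 10q - 11
  -6q - 6 = 10q - 11  ⇒  -16q = -5  ⇒  q = 5/16.

p = 5/8, q = 5/16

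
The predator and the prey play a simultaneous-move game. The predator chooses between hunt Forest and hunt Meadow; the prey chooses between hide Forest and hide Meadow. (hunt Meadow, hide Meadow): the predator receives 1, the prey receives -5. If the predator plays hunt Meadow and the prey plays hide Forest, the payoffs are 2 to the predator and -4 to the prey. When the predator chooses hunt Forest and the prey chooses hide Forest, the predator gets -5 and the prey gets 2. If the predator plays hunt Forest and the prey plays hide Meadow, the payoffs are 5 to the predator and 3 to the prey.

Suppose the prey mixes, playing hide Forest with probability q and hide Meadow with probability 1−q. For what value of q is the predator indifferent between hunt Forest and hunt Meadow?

q = 4/11

The prey's mix must leave the predator indifferent between hunt Forest and hunt Meadow.
  the predator's payoff to hunt Forest: q·(-5) + (1−q)·5 = -10q + 5
  the predator's payoff to hunt Meadow: q·2 + (1−q)·1 = q + 1
  -10q + 5 = q + 1  ⇒  -11q = -4  ⇒  q = 4/11.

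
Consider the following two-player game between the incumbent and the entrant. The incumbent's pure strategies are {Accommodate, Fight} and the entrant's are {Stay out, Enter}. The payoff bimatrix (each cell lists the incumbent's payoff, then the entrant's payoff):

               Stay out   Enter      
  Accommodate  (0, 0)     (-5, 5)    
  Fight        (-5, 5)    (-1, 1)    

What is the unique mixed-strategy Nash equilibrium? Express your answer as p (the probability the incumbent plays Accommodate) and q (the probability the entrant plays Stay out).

For the entrant to be willing to mix, the entrant must be indifferent between Stay out and Enter, which pins down the incumbent's mix.
  the entrant's payoff from Stay out: p·0 + (1−p)·5 = -5p + 5
  the entrant's payoff from Enter: p·5 + (1−p)·1 = 4p + 1
  -5p + 5 = 4p + 1  ⇒  -9p = -4  ⇒  p = 4/9.
In a mixed equilibrium the incumbent is indifferent between Accommodate and Fight; this condition fixes q.
  the incumbent's payoff to Accommodate: q·0 + (1−q)·(-5) = 5q - 5
  the incumbent's payoff to Fight: q·(-5) + (1−q)·(-1) = -4q - 1
  5q - 5 = -4q - 1  ⇒  9q = 4  ⇒  q = 4/9.

p = 4/9, q = 4/9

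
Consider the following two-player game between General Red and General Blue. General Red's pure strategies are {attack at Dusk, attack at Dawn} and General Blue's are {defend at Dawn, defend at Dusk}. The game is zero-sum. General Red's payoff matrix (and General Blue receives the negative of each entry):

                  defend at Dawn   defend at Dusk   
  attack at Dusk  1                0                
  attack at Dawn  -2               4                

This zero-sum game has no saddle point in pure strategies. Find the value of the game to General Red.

Set General Red's expected payoff from attack at Dusk equal to that from attack at Dawn:
  General Red's payoff from attack at Dusk: q·1 + (1−q)·0 = q
  General Red's payoff from attack at Dawn: q·(-2) + (1−q)·4 = -6q + 4
  q = -6q + 4  ⇒  7q = 4  ⇒  q = 4/7.
The value is General Red's expected payoff against this mix (using attack at Dusk): (4/7)·1 + (3/7)·0 = 4/7.

v = 4/7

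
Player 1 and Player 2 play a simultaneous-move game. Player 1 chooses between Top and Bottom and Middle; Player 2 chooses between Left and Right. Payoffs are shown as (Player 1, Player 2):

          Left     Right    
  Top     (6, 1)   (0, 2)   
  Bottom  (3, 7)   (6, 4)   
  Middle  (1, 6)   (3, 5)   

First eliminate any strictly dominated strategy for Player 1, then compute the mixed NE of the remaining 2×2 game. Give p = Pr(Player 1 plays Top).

p = 3/4

Player 1's strategy Middle is strictly dominated by Bottom: 3 > 1 and 6 > 3. Eliminate Middle.
For Player 2 to be willing to mix, Player 2 must be indifferent between Left and Right, which pins down Player 1's mix.
  Player 2's expected payoff from Left: p·1 + (1−p)·7 = -6p + 7
  Player 2's expected payoff from Right: p·2 + (1−p)·4 = -2p + 4
  -6p + 7 = -2p + 4  ⇒  -4p = -3  ⇒  p = 3/4.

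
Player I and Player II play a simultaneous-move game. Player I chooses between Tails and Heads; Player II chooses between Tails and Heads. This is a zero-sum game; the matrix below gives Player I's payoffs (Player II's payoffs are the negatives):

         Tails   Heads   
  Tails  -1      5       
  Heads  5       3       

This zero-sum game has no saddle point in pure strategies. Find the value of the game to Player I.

v = 7/2

In a mixed equilibrium Player I is indifferent between Tails and Heads; this condition fixes q.
  Player I's expected payoff from Tails: q·(-1) + (1−q)·5 = -6q + 5
  Player I's expected payoff from Heads: q·5 + (1−q)·3 = 2q + 3
  -6q + 5 = 2q + 3  ⇒  -8q = -2  ⇒  q = 1/4.
The value is Player I's expected payoff against this mix (using Tails): (1/4)·(-1) + (3/4)·5 = 7/2.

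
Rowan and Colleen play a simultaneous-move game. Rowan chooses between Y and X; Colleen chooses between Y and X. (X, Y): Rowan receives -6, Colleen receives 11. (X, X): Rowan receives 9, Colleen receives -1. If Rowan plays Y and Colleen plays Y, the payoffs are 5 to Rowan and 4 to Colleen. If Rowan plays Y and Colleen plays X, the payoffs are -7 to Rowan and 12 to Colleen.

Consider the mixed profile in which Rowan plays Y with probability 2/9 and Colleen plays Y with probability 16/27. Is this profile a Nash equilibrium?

No

Given Rowan's mix p = 2/9, Colleen's payoff from Y is 85/9 but from X is 17/9. Colleen strictly prefers Y, so Colleen would not mix.
So the proposed profile is not a Nash equilibrium.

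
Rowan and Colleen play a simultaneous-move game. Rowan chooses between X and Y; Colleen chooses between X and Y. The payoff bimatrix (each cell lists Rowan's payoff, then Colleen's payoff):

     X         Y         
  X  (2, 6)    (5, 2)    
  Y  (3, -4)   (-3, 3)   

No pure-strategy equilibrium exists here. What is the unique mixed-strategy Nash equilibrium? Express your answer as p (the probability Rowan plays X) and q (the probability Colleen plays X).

Rowan's mix must leave Colleen indifferent between X and Y.
  Colleen's payoff to X: p·6 + (1−p)·(-4) = 10p - 4
  Colleen's payoff to Y: p·2 + (1−p)·3 = -p + 3
  10p - 4 = -p + 3  ⇒  11p = 7  ⇒  p = 7/11.
In a mixed equilibrium Rowan is indifferent between X and Y; this condition fixes q.
  Rowan's payoff from X: q·2 + (1−q)·5 = -3q + 5
  Rowan's payoff from Y: q·3 + (1−q)·(-3) = 6q - 3
  -3q + 5 = 6q - 3  ⇒  -9q = -8  ⇒  q = 8/9.

p = 7/11, q = 8/9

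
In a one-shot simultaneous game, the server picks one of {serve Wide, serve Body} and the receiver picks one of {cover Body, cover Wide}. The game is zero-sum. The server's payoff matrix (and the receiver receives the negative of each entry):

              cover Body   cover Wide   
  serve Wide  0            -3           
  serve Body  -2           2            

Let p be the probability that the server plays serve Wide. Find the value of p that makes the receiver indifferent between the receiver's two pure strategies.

The receiver's indifference between cover Body and cover Wide determines the server's mixing probability p:
  the receiver's expected payoff from cover Body: p·0 + (1−p)·2 = -2p + 2
  the receiver's expected payoff from cover Wide: p·3 + (1−p)·(-2) = 5p - 2
  -2p + 2 = 5p - 2  ⇒  -7p = -4  ⇒  p = 4/7.

p = 4/7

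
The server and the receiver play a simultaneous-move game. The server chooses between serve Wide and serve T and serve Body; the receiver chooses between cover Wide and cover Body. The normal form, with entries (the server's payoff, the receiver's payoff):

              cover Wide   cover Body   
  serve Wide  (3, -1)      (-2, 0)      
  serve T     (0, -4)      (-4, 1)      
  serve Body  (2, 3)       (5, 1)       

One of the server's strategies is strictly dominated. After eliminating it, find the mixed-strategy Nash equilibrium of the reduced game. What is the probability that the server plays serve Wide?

The server's strategy serve T is strictly dominated by serve Wide: 3 > 0 and -2 > -4. Eliminate serve T.
The receiver's indifference between cover Wide and cover Body determines the server's mixing probability p:
  the receiver's expected payoff from cover Wide: p·(-1) + (1−p)·3 = -4p + 3
  the receiver's expected payoff from cover Body: p·0 + (1−p)·1 = -p + 1
  -4p + 3 = -p + 1  ⇒  -3p = -2  ⇒  p = 2/3.

p = 2/3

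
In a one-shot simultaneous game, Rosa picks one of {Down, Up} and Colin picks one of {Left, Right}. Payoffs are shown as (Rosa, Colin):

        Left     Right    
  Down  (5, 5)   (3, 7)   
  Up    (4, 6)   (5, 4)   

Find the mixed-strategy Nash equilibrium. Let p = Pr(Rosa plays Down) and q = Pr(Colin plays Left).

p = 1/2, q = 2/3

Colin's indifference between Left and Right determines Rosa's mixing probability p:
  Colin's payoff to Left: p·5 + (1−p)·6 = -p + 6
  Colin's payoff to Right: p·7 + (1−p)·4 = 3p + 4
  -p + 6 = 3p + 4  ⇒  -4p = -2  ⇒  p = 1/2.
In a mixed equilibrium Rosa is indifferent between Down and Up; this condition fixes q.
  Rosa's payoff from Down: q·5 + (1−q)·3 = 2q + 3
  Rosa's payoff from Up: q·4 + (1−q)·5 = -q + 5
  2q + 3 = -q + 5  ⇒  3q = 2  ⇒  q = 2/3.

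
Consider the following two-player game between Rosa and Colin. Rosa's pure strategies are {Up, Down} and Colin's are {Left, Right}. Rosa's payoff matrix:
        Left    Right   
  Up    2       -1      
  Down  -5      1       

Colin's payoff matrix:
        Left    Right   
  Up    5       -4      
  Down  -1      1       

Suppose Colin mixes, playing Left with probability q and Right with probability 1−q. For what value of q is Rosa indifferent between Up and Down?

q = 2/9

In a mixed equilibrium Rosa is indifferent between Up and Down; this condition fixes q.
  Rosa's payoff from Up: q·2 + (1−q)·(-1) = 3q - 1
  Rosa's payoff from Down: q·(-5) + (1−q)·1 = -6q + 1
  3q - 1 = -6q + 1  ⇒  9q = 2  ⇒  q = 2/9.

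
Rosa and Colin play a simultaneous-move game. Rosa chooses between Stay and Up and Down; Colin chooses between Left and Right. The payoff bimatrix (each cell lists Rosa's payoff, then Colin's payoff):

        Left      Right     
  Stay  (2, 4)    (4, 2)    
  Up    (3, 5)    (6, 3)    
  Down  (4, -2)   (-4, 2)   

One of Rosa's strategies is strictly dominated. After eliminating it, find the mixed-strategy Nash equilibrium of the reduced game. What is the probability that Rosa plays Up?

p = 2/3

Rosa's strategy Stay is strictly dominated by Up: 3 > 2 and 6 > 4. Eliminate Stay.
Rosa's mix must leave Colin indifferent between Left and Right.
  Colin's payoff from Left: p·5 + (1−p)·(-2) = 7p - 2
  Colin's payoff from Right: p·3 + (1−p)·2 = p + 2
  7p - 2 = p + 2  ⇒  6p = 4  ⇒  p = 2/3.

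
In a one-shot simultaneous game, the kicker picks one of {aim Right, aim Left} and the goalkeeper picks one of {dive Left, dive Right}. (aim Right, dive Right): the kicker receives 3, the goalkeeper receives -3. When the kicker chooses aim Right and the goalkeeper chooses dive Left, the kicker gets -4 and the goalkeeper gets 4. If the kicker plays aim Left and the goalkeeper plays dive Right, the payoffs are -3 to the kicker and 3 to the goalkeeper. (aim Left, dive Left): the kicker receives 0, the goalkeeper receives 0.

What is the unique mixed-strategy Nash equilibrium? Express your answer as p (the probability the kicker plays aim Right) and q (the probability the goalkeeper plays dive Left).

Set the goalkeeper's expected payoff from dive Left equal to that from dive Right:
  the goalkeeper's expected payoff from dive Left: p·4 + (1−p)·0 = 4p
  the goalkeeper's expected payoff from dive Right: p·(-3) + (1−p)·3 = -6p + 3
  4p = -6p + 3  ⇒  10p = 3  ⇒  p = 3/10.
The goalkeeper's mix must leave the kicker indifferent between aim Right and aim Left.
  the kicker's expected payoff from aim Right: q·(-4) + (1−q)·3 = -7q + 3
  the kicker's expected payoff from aim Left: q·0 + (1−q)·(-3) = 3q - 3
  -7q + 3 = 3q - 3  ⇒  -10q = -6  ⇒  q = 3/5.

p = 3/10, q = 3/5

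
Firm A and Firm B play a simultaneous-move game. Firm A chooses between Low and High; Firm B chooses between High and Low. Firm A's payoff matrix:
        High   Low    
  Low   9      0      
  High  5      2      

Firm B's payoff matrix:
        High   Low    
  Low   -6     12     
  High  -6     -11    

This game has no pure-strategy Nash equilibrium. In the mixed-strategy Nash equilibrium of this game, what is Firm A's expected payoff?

In a mixed equilibrium Firm A is indifferent between Low and High; this condition fixes q.
  Firm A's payoff to Low: q·9 + (1−q)·0 = 9q
  Firm A's payoff to High: q·5 + (1−q)·2 = 3q + 2
  9q = 3q + 2  ⇒  6q = 2  ⇒  q = 1/3.
At equilibrium Firm A is indifferent across rows, so Firm A's payoff equals the payoff from Low: (1/3)·9 + (2/3)·0 = 3.

3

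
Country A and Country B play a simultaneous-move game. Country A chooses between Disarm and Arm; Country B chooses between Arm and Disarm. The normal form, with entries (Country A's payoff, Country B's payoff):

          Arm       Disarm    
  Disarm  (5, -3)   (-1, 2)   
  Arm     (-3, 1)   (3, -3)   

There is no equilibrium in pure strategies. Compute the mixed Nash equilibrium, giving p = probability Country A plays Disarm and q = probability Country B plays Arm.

Country B's indifference between Arm and Disarm determines Country A's mixing probability p:
  Country B's payoff from Arm: p·(-3) + (1−p)·1 = -4p + 1
  Country B's payoff from Disarm: p·2 + (1−p)·(-3) = 5p - 3
  -4p + 1 = 5p - 3  ⇒  -9p = -4  ⇒  p = 4/9.
In a mixed equilibrium Country A is indifferent between Disarm and Arm; this condition fixes q.
  Country A's payoff to Disarm: q·5 + (1−q)·(-1) = 6q - 1
  Country A's payoff to Arm: q·(-3) + (1−q)·3 = -6q + 3
  6q - 1 = -6q + 3  ⇒  12q = 4  ⇒  q = 1/3.

p = 4/9, q = 1/3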